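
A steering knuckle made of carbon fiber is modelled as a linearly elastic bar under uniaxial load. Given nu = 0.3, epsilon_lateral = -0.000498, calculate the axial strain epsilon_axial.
Model: a linearly elastic bar under uniaxial load, so epsilon_lateral = -nu·epsilon_axial.
Solve for epsilon_axial: epsilon_axial = -epsilon_lateral / nu.
Substitute:
  epsilon_axial = -(-0.000498) / 0.3
  epsilon_axial = 0.00166
Final answer: epsilon_axial = 0.00166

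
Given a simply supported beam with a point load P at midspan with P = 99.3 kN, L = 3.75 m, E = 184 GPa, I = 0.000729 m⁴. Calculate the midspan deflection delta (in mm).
Model: a simply supported beam with a point load P at midspan, so delta = (P·L^3) / (48·E·I).
Convert to SI units:
  P = 99.3 kN = 99300 N
  E = 184 GPa = 1.84 × 10¹¹ Pa
Substitute:
  delta = (99300 × 3.75^3) / (48 × (1.84 × 10¹¹) × 0.000729)
  delta = 0.0008133 m
Convert: delta = 0.0008133 m = 0.8133 mm
Final answer: delta = 0.8133 mm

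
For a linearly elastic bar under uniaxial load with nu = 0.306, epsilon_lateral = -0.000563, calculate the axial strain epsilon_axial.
Model: a linearly elastic bar under uniaxial load, so epsilon_lateral = -nu·epsilon_axial.
Solve for epsilon_axial: epsilon_axial = -epsilon_lateral / nu.
Substitute:
  epsilon_axial = -(-0.000563) / 0.306
  epsilon_axial = 0.00184
Final answer: epsilon_axial = 0.00184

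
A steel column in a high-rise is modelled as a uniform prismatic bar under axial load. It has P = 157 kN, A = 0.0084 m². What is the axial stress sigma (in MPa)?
Model: a uniform prismatic bar under axial load, so sigma = P / A.
Convert to SI units:
  P = 157 kN = 157000 N
Substitute:
  sigma = 157000 / 0.0084
  sigma = 1.869 × 10⁷ Pa
Convert: sigma = 1.869 × 10⁷ Pa = 18.69 MPa
Final answer: sigma = 18.69 MPa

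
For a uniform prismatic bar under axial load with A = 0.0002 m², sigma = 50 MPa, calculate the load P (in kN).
Model: a uniform prismatic bar under axial load, so sigma = P / A.
Solve for P: P = sigma·A.
Convert to SI units:
  sigma = 50 MPa = 5 × 10⁷ Pa
Substitute:
  P = (5 × 10⁷) × 0.0002
  P = 10000 N
Convert: P = 10000 N = 10 kN
Final answer: P = 10 kN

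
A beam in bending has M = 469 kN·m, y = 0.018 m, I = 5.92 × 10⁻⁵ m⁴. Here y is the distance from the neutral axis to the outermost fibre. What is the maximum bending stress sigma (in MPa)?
Model: a beam in bending, so sigma = (M·y) / I.
Convert to SI units:
  M = 469 kN·m = 469000 N·m
Substitute:
  sigma = (469000 × 0.018) / (5.92 × 10⁻⁵)
  sigma = 1.426 × 10⁸ Pa
Convert: sigma = 1.426 × 10⁸ Pa = 142.6 MPa
Final answer: sigma = 142.6 MPa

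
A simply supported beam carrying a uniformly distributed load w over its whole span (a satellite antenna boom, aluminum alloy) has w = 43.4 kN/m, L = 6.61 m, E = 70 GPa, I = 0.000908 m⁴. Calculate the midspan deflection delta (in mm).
Model: a simply supported beam carrying a uniformly distributed load w over its whole span, so delta = (5·w·L^4) / (384·E·I).
Convert to SI units:
  w = 43.4 kN/m = 43400 N/m
  E = 70 GPa = 7 × 10¹⁰ Pa
Substitute:
  delta = (5 × 43400 × 6.61^4) / (384 × (7 × 10¹⁰) × 0.000908)
  delta = 0.01697 m
Convert: delta = 0.01697 m = 16.97 mm
Final answer: delta = 16.97 mm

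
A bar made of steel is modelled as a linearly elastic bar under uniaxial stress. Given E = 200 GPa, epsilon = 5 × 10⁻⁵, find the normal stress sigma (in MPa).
Model: a linearly elastic bar under uniaxial stress, so epsilon = sigma / E.
Solve for sigma: sigma = epsilon·E.
Convert to SI units:
  E = 200 GPa = 2 × 10¹¹ Pa
Substitute:
  sigma = (5 × 10⁻⁵) × (2 × 10¹¹)
  sigma = 1 × 10⁷ Pa
Convert: sigma = 1 × 10⁷ Pa = 10 MPa
Final answer: sigma = 10 MPa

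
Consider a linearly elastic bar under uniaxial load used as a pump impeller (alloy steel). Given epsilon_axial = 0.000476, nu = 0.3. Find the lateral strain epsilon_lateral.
Model: a linearly elastic bar under uniaxial load, so epsilon_lateral = -nu·epsilon_axial.
Substitute:
  epsilon_lateral = -(0.3 × 0.000476)
  epsilon_lateral = -0.0001428
Final answer: epsilon_lateral = -0.0001428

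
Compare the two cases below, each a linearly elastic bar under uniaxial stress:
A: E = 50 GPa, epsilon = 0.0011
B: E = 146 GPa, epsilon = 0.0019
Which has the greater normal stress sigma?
Model: a linearly elastic bar under uniaxial stress, so sigma = E·epsilon (SI units).
  A: sigma = (5 × 10¹⁰) × 0.0011 = 5.5 × 10⁷ Pa = 55 MPa
  B: sigma = (1.46 × 10¹¹) × 0.0019 = 2.774 × 10⁸ Pa = 277.4 MPa
277.4 MPa > 55 MPa, so B is larger.
Final answer: B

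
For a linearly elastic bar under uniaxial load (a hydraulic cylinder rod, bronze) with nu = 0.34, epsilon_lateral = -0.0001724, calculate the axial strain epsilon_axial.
Model: a linearly elastic bar under uniaxial load, so epsilon_lateral = -nu·epsilon_axial.
Solve for epsilon_axial: epsilon_axial = -epsilon_lateral / nu.
Substitute:
  epsilon_axial = -(-0.0001724) / 0.34
  epsilon_axial = 0.0005071
Final answer: epsilon_axial = 0.0005071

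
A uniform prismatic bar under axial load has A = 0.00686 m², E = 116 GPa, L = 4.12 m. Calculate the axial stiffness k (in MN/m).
Model: a uniform prismatic bar under axial load, so k = (A·E) / L.
Convert to SI units:
  E = 116 GPa = 1.16 × 10¹¹ Pa
Substitute:
  k = (0.00686 × (1.16 × 10¹¹)) / 4.12
  k = 1.931 × 10⁸ N/m
Convert: k = 1.931 × 10⁸ N/m = 193.1 MN/m
Final answer: k = 193.1 MN/m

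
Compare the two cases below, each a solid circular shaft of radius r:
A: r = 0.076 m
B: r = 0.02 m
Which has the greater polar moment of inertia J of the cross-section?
Model: a solid circular shaft of radius r, so J = (π·r^4) / 2 (SI units).
  A: J = (π × 0.076^4) / 2 = 5.241 × 10⁻⁵ m⁴
  B: J = (π × 0.02^4) / 2 = 2.513 × 10⁻⁷ m⁴
5.241 × 10⁻⁵ m⁴ > 2.513 × 10⁻⁷ m⁴, so A is larger.
Final answer: A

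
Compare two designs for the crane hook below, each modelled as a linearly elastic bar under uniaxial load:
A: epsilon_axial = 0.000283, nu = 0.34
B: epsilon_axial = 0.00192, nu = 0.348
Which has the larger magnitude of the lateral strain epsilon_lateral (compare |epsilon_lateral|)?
Model: a linearly elastic bar under uniaxial load, so epsilon_lateral = -nu·epsilon_axial (SI units).
  A: epsilon_lateral = -(0.34 × 0.000283) = -9.622 × 10⁻⁵
  B: epsilon_lateral = -(0.348 × 0.00192) = -0.0006682
|epsilon_lateral|: A = 9.622 × 10⁻⁵, B = 0.0006682, so B is larger in magnitude.
Final answer: B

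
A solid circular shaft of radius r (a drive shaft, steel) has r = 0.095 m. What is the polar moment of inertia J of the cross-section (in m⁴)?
Model: a solid circular shaft of radius r, so J = (π·r^4) / 2.
Substitute:
  J = (π × 0.095^4) / 2
  J = 0.0001279 m⁴
Final answer: J = 0.0001279 m⁴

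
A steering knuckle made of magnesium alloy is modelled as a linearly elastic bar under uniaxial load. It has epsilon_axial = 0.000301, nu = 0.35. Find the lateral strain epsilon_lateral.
Model: a linearly elastic bar under uniaxial load, so epsilon_lateral = -nu·epsilon_axial.
Substitute:
  epsilon_lateral = -(0.35 × 0.000301)
  epsilon_lateral = -0.0001053
Final answer: epsilon_lateral = -0.0001053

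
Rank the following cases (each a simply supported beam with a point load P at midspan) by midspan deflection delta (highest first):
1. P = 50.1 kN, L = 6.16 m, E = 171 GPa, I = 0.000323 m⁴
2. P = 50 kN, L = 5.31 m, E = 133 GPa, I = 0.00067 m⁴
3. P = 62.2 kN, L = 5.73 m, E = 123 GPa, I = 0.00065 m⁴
Model: a simply supported beam with a point load P at midspan, so delta = (P·L^3) / (48·E·I) (SI units).
  Case 1: delta = (50100 × 6.16^3) / (48 × (1.71 × 10¹¹) × 0.000323) = 0.004417 m = 4.417 mm
  Case 2: delta = (50000 × 5.31^3) / (48 × (1.33 × 10¹¹) × 0.00067) = 0.00175 m = 1.75 mm
  Case 3: delta = (62200 × 5.73^3) / (48 × (1.23 × 10¹¹) × 0.00065) = 0.003049 m = 3.049 mm
Ordering: 4.417 mm (case 1) > 3.049 mm (case 3) > 1.75 mm (case 2)
Final answer: 1, 3, 2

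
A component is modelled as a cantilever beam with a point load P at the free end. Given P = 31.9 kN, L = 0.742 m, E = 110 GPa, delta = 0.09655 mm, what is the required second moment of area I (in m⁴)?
Model: a cantilever beam with a point load P at the free end, so delta = (P·L^3) / (3·E·I).
Solve for I: I = (P·L^3) / (3·delta·E).
Convert to SI units:
  P = 31.9 kN = 31900 N
  E = 110 GPa = 1.1 × 10¹¹ Pa
  delta = 0.09655 mm = 9.655 × 10⁻⁵ m
Substitute:
  I = (31900 × 0.742^3) / (3 × (9.655 × 10⁻⁵) × (1.1 × 10¹¹))
  I = 0.000409 m⁴
Final answer: I = 0.000409 m⁴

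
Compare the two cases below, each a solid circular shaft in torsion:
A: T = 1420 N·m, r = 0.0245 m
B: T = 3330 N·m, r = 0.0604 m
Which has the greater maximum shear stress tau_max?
Model: a solid circular shaft in torsion, so tau_max = (2·T) / (π·r^3) (SI units).
  A: tau_max = (2 × 1420) / (π × 0.0245^3) = 6.147 × 10⁷ Pa = 61.47 MPa
  B: tau_max = (2 × 3330) / (π × 0.0604^3) = 9.621 × 10⁶ Pa = 9.621 MPa
61.47 MPa > 9.621 MPa, so A is larger.
Final answer: A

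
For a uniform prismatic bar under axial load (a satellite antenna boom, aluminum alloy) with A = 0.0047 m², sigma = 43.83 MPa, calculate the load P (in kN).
Model: a uniform prismatic bar under axial load, so sigma = P / A.
Solve for P: P = sigma·A.
Convert to SI units:
  sigma = 43.83 MPa = 4.383 × 10⁷ Pa
Substitute:
  P = (4.383 × 10⁷) × 0.0047
  P = 206000 N
Convert: P = 206000 N = 206 kN
Final answer: P = 206 kN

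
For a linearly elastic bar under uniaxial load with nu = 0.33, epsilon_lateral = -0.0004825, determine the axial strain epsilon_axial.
Model: a linearly elastic bar under uniaxial load, so epsilon_lateral = -nu·epsilon_axial.
Solve for epsilon_axial: epsilon_axial = -epsilon_lateral / nu.
Substitute:
  epsilon_axial = -(-0.0004825) / 0.33
  epsilon_axial = 0.001462
Final answer: epsilon_axial = 0.001462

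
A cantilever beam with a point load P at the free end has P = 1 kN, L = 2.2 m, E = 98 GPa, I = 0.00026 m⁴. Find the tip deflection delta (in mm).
Model: a cantilever beam with a point load P at the free end, so delta = (P·L^3) / (3·E·I).
Convert to SI units:
  P = 1 kN = 1000 N
  E = 98 GPa = 9.8 × 10¹⁰ Pa
Substitute:
  delta = (1000 × 2.2^3) / (3 × (9.8 × 10¹⁰) × 0.00026)
  delta = 0.0001393 m
Convert: delta = 0.0001393 m = 0.1393 mm
Final answer: delta = 0.1393 mm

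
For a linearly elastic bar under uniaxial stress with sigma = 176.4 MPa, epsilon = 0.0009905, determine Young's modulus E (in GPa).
Model: a linearly elastic bar under uniaxial stress, so epsilon = sigma / E.
Solve for E: E = sigma / epsilon.
Convert to SI units:
  sigma = 176.4 MPa = 1.764 × 10⁸ Pa
Substitute:
  E = (1.764 × 10⁸) / 0.0009905
  E = 1.781 × 10¹¹ Pa
Convert: E = 1.781 × 10¹¹ Pa = 178.1 GPa
Final answer: E = 178.1 GPa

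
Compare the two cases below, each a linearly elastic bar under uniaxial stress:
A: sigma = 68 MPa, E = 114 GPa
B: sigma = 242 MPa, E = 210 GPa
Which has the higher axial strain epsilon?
Model: a linearly elastic bar under uniaxial stress, so epsilon = sigma / E (SI units).
  A: epsilon = (6.8 × 10⁷) / (1.14 × 10¹¹) = 0.0005965
  B: epsilon = (2.42 × 10⁸) / (2.1 × 10¹¹) = 0.001152
0.001152 > 0.0005965, so B is larger.
Final answer: B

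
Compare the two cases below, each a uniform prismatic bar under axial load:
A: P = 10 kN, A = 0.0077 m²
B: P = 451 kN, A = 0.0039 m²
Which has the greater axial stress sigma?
Model: a uniform prismatic bar under axial load, so sigma = P / A (SI units).
  A: sigma = 10000 / 0.0077 = 1.299 × 10⁶ Pa = 1.299 MPa
  B: sigma = 451000 / 0.0039 = 1.156 × 10⁸ Pa = 115.6 MPa
115.6 MPa > 1.299 MPa, so B is larger.
Final answer: B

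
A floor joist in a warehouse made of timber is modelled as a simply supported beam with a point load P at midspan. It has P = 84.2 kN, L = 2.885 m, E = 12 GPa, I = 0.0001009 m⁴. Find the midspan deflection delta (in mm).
Model: a simply supported beam with a point load P at midspan, so delta = (P·L^3) / (48·E·I).
Convert to SI units:
  P = 84.2 kN = 84200 N
  E = 12 GPa = 1.2 × 10¹⁰ Pa
Substitute:
  delta = (84200 × 2.885^3) / (48 × (1.2 × 10¹⁰) × 0.0001009)
  delta = 0.03479 m
Convert: delta = 0.03479 m = 34.79 mm
Final answer: delta = 34.79 mm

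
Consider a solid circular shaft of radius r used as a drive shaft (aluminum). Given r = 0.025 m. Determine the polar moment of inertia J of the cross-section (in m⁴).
Model: a solid circular shaft of radius r, so J = (π·r^4) / 2.
Substitute:
  J = (π × 0.025^4) / 2
  J = 6.136 × 10⁻⁷ m⁴
Final answer: J = 6.136 × 10⁻⁷ m⁴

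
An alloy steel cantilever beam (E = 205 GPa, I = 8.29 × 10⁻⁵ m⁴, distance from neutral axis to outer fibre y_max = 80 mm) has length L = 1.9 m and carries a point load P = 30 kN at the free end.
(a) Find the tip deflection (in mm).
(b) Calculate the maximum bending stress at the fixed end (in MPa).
(a) Tip deflection of a cantilever with an end point load: δ = P·L^3 / (3·E·I). Convert P = 30 kN = 30000 N, E = 205 GPa = 2.05 × 10¹¹ Pa.
  δ = (30000 × 1.9^3) / (3 × (2.05 × 10¹¹) × (8.29 × 10⁻⁵)) = 0.004036 m = 4.036 mm
(b) Maximum bending moment at the fixed end: M = P·L = 30000 × 1.9 = 57000 N·m. Convert y_max = 80 mm = 0.08 m.
  σ = M·y_max / I = (57000 × 0.08) / (8.29 × 10⁻⁵) = 5.501 × 10⁷ Pa = 55.01 MPa
Final answer: (a) δ = 4.036 mm, (b) σ = 55.01 MPa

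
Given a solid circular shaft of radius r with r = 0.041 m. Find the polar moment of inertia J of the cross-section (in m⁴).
Model: a solid circular shaft of radius r, so J = (π·r^4) / 2.
Substitute:
  J = (π × 0.041^4) / 2
  J = 4.439 × 10⁻⁶ m⁴
Final answer: J = 4.439 × 10⁻⁶ m⁴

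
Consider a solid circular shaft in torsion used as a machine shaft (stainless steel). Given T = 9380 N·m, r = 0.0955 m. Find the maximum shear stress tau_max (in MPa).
Model: a solid circular shaft in torsion, so tau_max = (2·T) / (π·r^3).
Substitute:
  tau_max = (2 × 9380) / (π × 0.0955^3)
  tau_max = 6.856 × 10⁶ Pa
Convert: tau_max = 6.856 × 10⁶ Pa = 6.856 MPa
Final answer: tau_max = 6.856 MPa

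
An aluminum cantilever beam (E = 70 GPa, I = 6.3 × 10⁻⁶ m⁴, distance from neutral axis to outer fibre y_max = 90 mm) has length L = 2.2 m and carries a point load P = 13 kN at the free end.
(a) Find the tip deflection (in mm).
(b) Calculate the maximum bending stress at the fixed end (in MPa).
(a) Tip deflection of a cantilever with an end point load: δ = P·L^3 / (3·E·I). Convert P = 13 kN = 13000 N, E = 70 GPa = 7 × 10¹⁰ Pa.
  δ = (13000 × 2.2^3) / (3 × (7 × 10¹⁰) × (6.3 × 10⁻⁶)) = 0.1046 m = 104.6 mm
(b) Maximum bending moment at the fixed end: M = P·L = 13000 × 2.2 = 28600 N·m. Convert y_max = 90 mm = 0.09 m.
  σ = M·y_max / I = (28600 × 0.09) / (6.3 × 10⁻⁶) = 4.086 × 10⁸ Pa = 408.6 MPa
Final answer: (a) δ = 104.6 mm, (b) σ = 408.6 MPa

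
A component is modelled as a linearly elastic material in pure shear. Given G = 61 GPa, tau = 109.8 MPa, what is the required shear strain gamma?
Model: a linearly elastic material in pure shear, so tau = G·gamma.
Solve for gamma: gamma = tau / G.
Convert to SI units:
  G = 61 GPa = 6.1 × 10¹⁰ Pa
  tau = 109.8 MPa = 1.098 × 10⁸ Pa
Substitute:
  gamma = (1.098 × 10⁸) / (6.1 × 10¹⁰)
  gamma = 0.0018
Final answer: gamma = 0.0018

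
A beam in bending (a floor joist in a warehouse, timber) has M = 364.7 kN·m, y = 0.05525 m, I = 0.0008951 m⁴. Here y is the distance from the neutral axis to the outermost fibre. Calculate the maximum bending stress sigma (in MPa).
Model: a beam in bending, so sigma = (M·y) / I.
Convert to SI units:
  M = 364.7 kN·m = 364700 N·m
Substitute:
  sigma = (364700 × 0.05525) / 0.0008951
  sigma = 2.251 × 10⁷ Pa
Convert: sigma = 2.251 × 10⁷ Pa = 22.51 MPa
Final answer: sigma = 22.51 MPa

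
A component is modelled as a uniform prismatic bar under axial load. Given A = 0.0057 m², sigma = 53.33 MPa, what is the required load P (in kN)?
Model: a uniform prismatic bar under axial load, so sigma = P / A.
Solve for P: P = sigma·A.
Convert to SI units:
  sigma = 53.33 MPa = 5.333 × 10⁷ Pa
Substitute:
  P = (5.333 × 10⁷) × 0.0057
  P = 304000 N
Convert: P = 304000 N = 304 kN
Final answer: P = 304 kN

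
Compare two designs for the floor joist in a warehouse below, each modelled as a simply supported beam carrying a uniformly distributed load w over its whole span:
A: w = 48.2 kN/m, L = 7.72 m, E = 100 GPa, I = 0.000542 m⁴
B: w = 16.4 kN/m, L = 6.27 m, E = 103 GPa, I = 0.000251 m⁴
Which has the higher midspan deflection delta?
Model: a simply supported beam carrying a uniformly distributed load w over its whole span, so delta = (5·w·L^4) / (384·E·I) (SI units).
  A: delta = (5 × 48200 × 7.72^4) / (384 × (1 × 10¹¹) × 0.000542) = 0.04113 m = 41.13 mm
  B: delta = (5 × 16400 × 6.27^4) / (384 × (1.03 × 10¹¹) × 0.000251) = 0.01277 m = 12.77 mm
41.13 mm > 12.77 mm, so A is larger.
Final answer: A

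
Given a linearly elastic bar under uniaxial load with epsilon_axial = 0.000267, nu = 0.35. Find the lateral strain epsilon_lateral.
Model: a linearly elastic bar under uniaxial load, so epsilon_lateral = -nu·epsilon_axial.
Substitute:
  epsilon_lateral = -(0.35 × 0.000267)
  epsilon_lateral = -9.345 × 10⁻⁵
Final answer: epsilon_lateral = -9.345 × 10⁻⁵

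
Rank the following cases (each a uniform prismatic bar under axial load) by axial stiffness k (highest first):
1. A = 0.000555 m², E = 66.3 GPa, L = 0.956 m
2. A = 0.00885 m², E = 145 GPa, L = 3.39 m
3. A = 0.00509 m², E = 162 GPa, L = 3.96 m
Model: a uniform prismatic bar under axial load, so k = (A·E) / L (SI units).
  Case 1: k = (0.000555 × (6.63 × 10¹⁰)) / 0.956 = 3.849 × 10⁷ N/m = 38.49 MN/m
  Case 2: k = (0.00885 × (1.45 × 10¹¹)) / 3.39 = 3.785 × 10⁸ N/m = 378.5 MN/m
  Case 3: k = (0.00509 × (1.62 × 10¹¹)) / 3.96 = 2.082 × 10⁸ N/m = 208.2 MN/m
Ordering: 378.5 MN/m (case 2) > 208.2 MN/m (case 3) > 38.49 MN/m (case 1)
Final answer: 2, 3, 1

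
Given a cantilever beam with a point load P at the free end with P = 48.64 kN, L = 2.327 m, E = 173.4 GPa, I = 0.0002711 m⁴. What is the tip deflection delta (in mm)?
Model: a cantilever beam with a point load P at the free end, so delta = (P·L^3) / (3·E·I).
Convert to SI units:
  P = 48.64 kN = 48640 N
  E = 173.4 GPa = 1.734 × 10¹¹ Pa
Substitute:
  delta = (48640 × 2.327^3) / (3 × (1.734 × 10¹¹) × 0.0002711)
  delta = 0.004346 m
Convert: delta = 0.004346 m = 4.346 mm
Final answer: delta = 4.346 mm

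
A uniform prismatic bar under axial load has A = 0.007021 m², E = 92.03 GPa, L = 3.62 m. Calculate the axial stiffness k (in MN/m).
Model: a uniform prismatic bar under axial load, so k = (A·E) / L.
Convert to SI units:
  E = 92.03 GPa = 9.203 × 10¹⁰ Pa
Substitute:
  k = (0.007021 × (9.203 × 10¹⁰)) / 3.62
  k = 1.785 × 10⁸ N/m
Convert: k = 1.785 × 10⁸ N/m = 178.5 MN/m
Final answer: k = 178.5 MN/m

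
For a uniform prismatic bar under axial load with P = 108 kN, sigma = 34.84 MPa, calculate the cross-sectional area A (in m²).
Model: a uniform prismatic bar under axial load, so sigma = P / A.
Solve for A: A = P / sigma.
Convert to SI units:
  P = 108 kN = 108000 N
  sigma = 34.84 MPa = 3.484 × 10⁷ Pa
Substitute:
  A = 108000 / (3.484 × 10⁷)
  A = 0.0031 m²
Final answer: A = 0.0031 m²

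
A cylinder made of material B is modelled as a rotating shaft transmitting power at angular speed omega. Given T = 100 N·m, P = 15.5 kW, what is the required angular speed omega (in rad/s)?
Model: a rotating shaft transmitting power at angular speed omega, so P = T·omega.
Solve for omega: omega = P / T.
Convert to SI units:
  P = 15.5 kW = 15500 W
Substitute:
  omega = 15500 / 100
  omega = 155 rad/s
Final answer: omega = 155 rad/s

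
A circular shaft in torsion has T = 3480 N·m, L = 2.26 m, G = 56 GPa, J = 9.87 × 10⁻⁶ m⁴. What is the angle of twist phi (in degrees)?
Model: a circular shaft in torsion, so phi = (T·L) / (G·J).
Convert to SI units:
  G = 56 GPa = 5.6 × 10¹⁰ Pa
Substitute:
  phi = (3480 × 2.26) / ((5.6 × 10¹⁰) × (9.87 × 10⁻⁶))
  phi = 0.01423 rad
Convert to degrees: phi = 0.01423 × 180/π = 0.8153°
Final answer: phi = 0.8153°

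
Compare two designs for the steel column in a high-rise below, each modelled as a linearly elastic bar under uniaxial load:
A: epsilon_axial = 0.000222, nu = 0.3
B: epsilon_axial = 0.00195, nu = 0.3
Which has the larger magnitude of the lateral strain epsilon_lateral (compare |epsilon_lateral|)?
Model: a linearly elastic bar under uniaxial load, so epsilon_lateral = -nu·epsilon_axial (SI units).
  A: epsilon_lateral = -(0.3 × 0.000222) = -6.66 × 10⁻⁵
  B: epsilon_lateral = -(0.3 × 0.00195) = -0.000585
|epsilon_lateral|: A = 6.66 × 10⁻⁵, B = 0.000585, so B is larger in magnitude.
Final answer: B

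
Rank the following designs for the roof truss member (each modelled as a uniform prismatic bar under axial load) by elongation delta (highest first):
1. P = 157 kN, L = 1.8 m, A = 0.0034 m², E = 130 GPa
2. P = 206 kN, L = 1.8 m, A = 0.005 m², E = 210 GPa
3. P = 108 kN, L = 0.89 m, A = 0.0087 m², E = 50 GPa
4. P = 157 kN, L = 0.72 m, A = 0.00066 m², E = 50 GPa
Model: a uniform prismatic bar under axial load, so delta = (P·L) / (A·E) (SI units).
  Case 1: delta = (157000 × 1.8) / (0.0034 × (1.3 × 10¹¹)) = 0.0006394 m = 0.6394 mm
  Case 2: delta = (206000 × 1.8) / (0.005 × (2.1 × 10¹¹)) = 0.0003531 m = 0.3531 mm
  Case 3: delta = (108000 × 0.89) / (0.0087 × (5 × 10¹⁰)) = 0.000221 m = 0.221 mm
  Case 4: delta = (157000 × 0.72) / (0.00066 × (5 × 10¹⁰)) = 0.003425 m = 3.425 mm
Ordering: 3.425 mm (case 4) > 0.6394 mm (case 1) > 0.3531 mm (case 2) > 0.221 mm (case 3)
Final answer: 4, 1, 2, 3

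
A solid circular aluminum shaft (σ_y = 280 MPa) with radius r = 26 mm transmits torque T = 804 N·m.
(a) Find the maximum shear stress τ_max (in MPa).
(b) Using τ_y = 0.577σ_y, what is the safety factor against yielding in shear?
(a) For a solid circular shaft, τ_max = T·r/J with J = π·r^4/2, i.e. τ_max = 2·T / (π·r^3). Convert r = 26 mm = 0.026 m.
  τ_max = (2 × 804) / (π × 0.026^3) = 2.912 × 10⁷ Pa = 29.12 MPa
(b) τ_y = 0.577 × 280 = 161.56 MPa
  SF = τ_y/τ_max = 161.56 / 29.12 = 5.548
Final answer: (a) τ_max = 29.12 MPa, (b) SF = 5.548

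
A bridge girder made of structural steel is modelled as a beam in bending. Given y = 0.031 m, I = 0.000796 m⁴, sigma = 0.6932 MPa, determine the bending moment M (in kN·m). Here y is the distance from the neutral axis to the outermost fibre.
Model: a beam in bending, so sigma = (M·y) / I.
Solve for M: M = (sigma·I) / y.
Convert to SI units:
  sigma = 0.6932 MPa = 693200 Pa
Substitute:
  M = (693200 × 0.000796) / 0.031
  M = 17800 N·m
Convert: M = 17800 N·m = 17.8 kN·m
Final answer: M = 17.8 kN·m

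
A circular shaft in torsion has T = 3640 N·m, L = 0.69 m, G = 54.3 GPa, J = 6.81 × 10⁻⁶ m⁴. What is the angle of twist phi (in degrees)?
Model: a circular shaft in torsion, so phi = (T·L) / (G·J).
Convert to SI units:
  G = 54.3 GPa = 5.43 × 10¹⁰ Pa
Substitute:
  phi = (3640 × 0.69) / ((5.43 × 10¹⁰) × (6.81 × 10⁻⁶))
  phi = 0.006792 rad
Convert to degrees: phi = 0.006792 × 180/π = 0.3892°
Final answer: phi = 0.3892°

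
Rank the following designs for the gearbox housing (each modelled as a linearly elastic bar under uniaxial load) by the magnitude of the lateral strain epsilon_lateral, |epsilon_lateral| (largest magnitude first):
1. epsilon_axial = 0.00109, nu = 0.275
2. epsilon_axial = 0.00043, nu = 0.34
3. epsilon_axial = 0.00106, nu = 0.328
Model: a linearly elastic bar under uniaxial load, so epsilon_lateral = -nu·epsilon_axial (SI units).
  Case 1: epsilon_lateral = -(0.275 × 0.00109) = -0.0002998
  Case 2: epsilon_lateral = -(0.34 × 0.00043) = -0.0001462
  Case 3: epsilon_lateral = -(0.328 × 0.00106) = -0.0003477
Ordering by |epsilon_lateral|: 0.0003477 (case 3) > 0.0002998 (case 1) > 0.0001462 (case 2)
Final answer: 3, 1, 2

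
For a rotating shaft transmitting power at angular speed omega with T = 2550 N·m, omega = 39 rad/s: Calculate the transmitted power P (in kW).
Model: a rotating shaft transmitting power at angular speed omega, so P = T·omega.
Substitute:
  P = 2550 × 39
  P = 99450 W
Convert: P = 99450 W = 99.45 kW
Final answer: P = 99.45 kW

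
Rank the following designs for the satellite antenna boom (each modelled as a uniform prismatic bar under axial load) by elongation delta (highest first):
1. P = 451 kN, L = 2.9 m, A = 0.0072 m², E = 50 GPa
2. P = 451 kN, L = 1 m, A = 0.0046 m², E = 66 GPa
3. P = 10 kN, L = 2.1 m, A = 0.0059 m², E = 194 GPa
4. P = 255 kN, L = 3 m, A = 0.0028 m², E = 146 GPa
Model: a uniform prismatic bar under axial load, so delta = (P·L) / (A·E) (SI units).
  Case 1: delta = (451000 × 2.9) / (0.0072 × (5 × 10¹⁰)) = 0.003633 m = 3.633 mm
  Case 2: delta = (451000 × 1) / (0.0046 × (6.6 × 10¹⁰)) = 0.001486 m = 1.486 mm
  Case 3: delta = (10000 × 2.1) / (0.0059 × (1.94 × 10¹¹)) = 1.835 × 10⁻⁵ m = 0.01835 mm
  Case 4: delta = (255000 × 3) / (0.0028 × (1.46 × 10¹¹)) = 0.001871 m = 1.871 mm
Ordering: 3.633 mm (case 1) > 1.871 mm (case 4) > 1.486 mm (case 2) > 0.01835 mm (case 3)
Final answer: 1, 4, 2, 3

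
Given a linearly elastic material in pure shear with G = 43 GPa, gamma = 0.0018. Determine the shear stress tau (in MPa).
Model: a linearly elastic material in pure shear, so tau = G·gamma.
Convert to SI units:
  G = 43 GPa = 4.3 × 10¹⁰ Pa
Substitute:
  tau = (4.3 × 10¹⁰) × 0.0018
  tau = 7.74 × 10⁷ Pa
Convert: tau = 7.74 × 10⁷ Pa = 77.4 MPa
Final answer: tau = 77.4 MPa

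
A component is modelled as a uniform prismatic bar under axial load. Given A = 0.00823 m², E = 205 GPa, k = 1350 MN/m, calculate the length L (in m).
Model: a uniform prismatic bar under axial load, so k = (A·E) / L.
Solve for L: L = (A·E) / k.
Convert to SI units:
  E = 205 GPa = 2.05 × 10¹¹ Pa
  k = 1350 MN/m = 1.35 × 10⁹ N/m
Substitute:
  L = (0.00823 × (2.05 × 10¹¹)) / (1.35 × 10⁹)
  L = 1.25 m
Final answer: L = 1.25 m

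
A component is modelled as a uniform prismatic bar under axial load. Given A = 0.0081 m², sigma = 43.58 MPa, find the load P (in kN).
Model: a uniform prismatic bar under axial load, so sigma = P / A.
Solve for P: P = sigma·A.
Convert to SI units:
  sigma = 43.58 MPa = 4.358 × 10⁷ Pa
Substitute:
  P = (4.358 × 10⁷) × 0.0081
  P = 353000 N
Convert: P = 353000 N = 353 kN
Final answer: P = 353 kN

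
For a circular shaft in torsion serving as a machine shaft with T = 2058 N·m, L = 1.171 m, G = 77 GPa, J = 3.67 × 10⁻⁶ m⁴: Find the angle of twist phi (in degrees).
Model: a circular shaft in torsion, so phi = (T·L) / (G·J).
Convert to SI units:
  G = 77 GPa = 7.7 × 10¹⁰ Pa
Substitute:
  phi = (2058 × 1.171) / ((7.7 × 10¹⁰) × (3.67 × 10⁻⁶))
  phi = 0.008528 rad
Convert to degrees: phi = 0.008528 × 180/π = 0.4886°
Final answer: phi = 0.4886°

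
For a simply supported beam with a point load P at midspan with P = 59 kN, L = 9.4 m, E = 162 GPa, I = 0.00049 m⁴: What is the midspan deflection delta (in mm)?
Model: a simply supported beam with a point load P at midspan, so delta = (P·L^3) / (48·E·I).
Convert to SI units:
  P = 59 kN = 59000 N
  E = 162 GPa = 1.62 × 10¹¹ Pa
Substitute:
  delta = (59000 × 9.4^3) / (48 × (1.62 × 10¹¹) × 0.00049)
  delta = 0.01286 m
Convert: delta = 0.01286 m = 12.86 mm
Final answer: delta = 12.86 mm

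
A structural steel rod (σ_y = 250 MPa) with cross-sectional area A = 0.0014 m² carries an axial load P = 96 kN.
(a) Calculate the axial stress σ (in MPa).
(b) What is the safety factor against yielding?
(a) Axial stress σ = P/A. Convert P = 96 kN = 96000 N.
  σ = 96000 / 0.0014 = 6.857 × 10⁷ Pa = 68.57 MPa
(b) Safety factor SF = σ_y/σ = 250 / 68.57 = 3.646
Final answer: (a) σ = 68.57 MPa, (b) SF = 3.646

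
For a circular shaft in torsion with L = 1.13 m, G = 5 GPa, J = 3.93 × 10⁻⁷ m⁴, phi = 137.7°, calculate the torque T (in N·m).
Model: a circular shaft in torsion, so phi = (T·L) / (G·J).
Solve for T: T = (phi·G·J) / L.
Convert to SI units:
  G = 5 GPa = 5 × 10⁹ Pa
  phi = 137.7° = 2.403 rad
Substitute:
  T = (2.403 × (5 × 10⁹) × (3.93 × 10⁻⁷)) / 1.13
  T = 4179 N·m
Final answer: T = 4179 N·m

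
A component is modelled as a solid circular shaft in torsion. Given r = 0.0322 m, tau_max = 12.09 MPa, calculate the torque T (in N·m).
Model: a solid circular shaft in torsion, so tau_max = (2·T) / (π·r^3).
Solve for T: T = (π·tau_max·r^3) / 2.
Convert to SI units:
  tau_max = 12.09 MPa = 1.209 × 10⁷ Pa
Substitute:
  T = (π × (1.209 × 10⁷) × 0.0322^3) / 2
  T = 634 N·m
Final answer: T = 634 N·m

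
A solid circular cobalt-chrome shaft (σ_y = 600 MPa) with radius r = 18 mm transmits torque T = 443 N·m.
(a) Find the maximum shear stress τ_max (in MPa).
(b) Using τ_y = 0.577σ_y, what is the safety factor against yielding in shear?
(a) For a solid circular shaft, τ_max = T·r/J with J = π·r^4/2, i.e. τ_max = 2·T / (π·r^3). Convert r = 18 mm = 0.018 m.
  τ_max = (2 × 443) / (π × 0.018^3) = 4.836 × 10⁷ Pa = 48.36 MPa
(b) τ_y = 0.577 × 600 = 346.2 MPa
  SF = τ_y/τ_max = 346.2 / 48.36 = 7.159
Final answer: (a) τ_max = 48.36 MPa, (b) SF = 7.159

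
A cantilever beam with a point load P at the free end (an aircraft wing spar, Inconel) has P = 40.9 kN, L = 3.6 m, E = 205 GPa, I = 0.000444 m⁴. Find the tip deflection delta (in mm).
Model: a cantilever beam with a point load P at the free end, so delta = (P·L^3) / (3·E·I).
Convert to SI units:
  P = 40.9 kN = 40900 N
  E = 205 GPa = 2.05 × 10¹¹ Pa
Substitute:
  delta = (40900 × 3.6^3) / (3 × (2.05 × 10¹¹) × 0.000444)
  delta = 0.006988 m
Convert: delta = 0.006988 m = 6.988 mm
Final answer: delta = 6.988 mm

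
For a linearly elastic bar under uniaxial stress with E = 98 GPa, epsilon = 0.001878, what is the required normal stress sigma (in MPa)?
Model: a linearly elastic bar under uniaxial stress, so epsilon = sigma / E.
Solve for sigma: sigma = epsilon·E.
Convert to SI units:
  E = 98 GPa = 9.8 × 10¹⁰ Pa
Substitute:
  sigma = 0.001878 × (9.8 × 10¹⁰)
  sigma = 1.84 × 10⁸ Pa
Convert: sigma = 1.84 × 10⁸ Pa = 184 MPa
Final answer: sigma = 184 MPa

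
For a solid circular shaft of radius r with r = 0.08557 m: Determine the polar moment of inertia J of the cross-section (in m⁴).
Model: a solid circular shaft of radius r, so J = (π·r^4) / 2.
Substitute:
  J = (π × 0.08557^4) / 2
  J = 8.422 × 10⁻⁵ m⁴
Final answer: J = 8.422 × 10⁻⁵ m⁴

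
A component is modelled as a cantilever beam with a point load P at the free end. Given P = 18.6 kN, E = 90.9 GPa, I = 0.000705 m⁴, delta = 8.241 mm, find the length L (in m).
Model: a cantilever beam with a point load P at the free end, so delta = (P·L^3) / (3·E·I).
Solve for L: L = ((3·delta·E·I) / P)^(1/3).
Convert to SI units:
  P = 18.6 kN = 18600 N
  E = 90.9 GPa = 9.09 × 10¹⁰ Pa
  delta = 8.241 mm = 0.008241 m
Substitute:
  L = ((3 × 0.008241 × (9.09 × 10¹⁰) × 0.000705) / 18600)^(1/3)
  L = 4.4 m
Final answer: L = 4.4 m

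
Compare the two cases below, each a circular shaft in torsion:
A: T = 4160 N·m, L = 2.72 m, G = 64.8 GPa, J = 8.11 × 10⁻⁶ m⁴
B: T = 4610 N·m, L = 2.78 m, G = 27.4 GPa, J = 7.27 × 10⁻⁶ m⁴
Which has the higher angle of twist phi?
Model: a circular shaft in torsion, so phi = (T·L) / (G·J) (SI units).
  A: phi = (4160 × 2.72) / ((6.48 × 10¹⁰) × (8.11 × 10⁻⁶)) = 0.02153 rad = 1.234°
  B: phi = (4610 × 2.78) / ((2.74 × 10¹⁰) × (7.27 × 10⁻⁶)) = 0.06434 rad = 3.686°
3.686° > 1.234°, so B is larger.
Final answer: B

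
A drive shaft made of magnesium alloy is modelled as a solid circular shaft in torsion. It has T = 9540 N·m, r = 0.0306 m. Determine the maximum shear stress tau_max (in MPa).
Model: a solid circular shaft in torsion, so tau_max = (2·T) / (π·r^3).
Substitute:
  tau_max = (2 × 9540) / (π × 0.0306^3)
  tau_max = 2.12 × 10⁸ Pa
Convert: tau_max = 2.12 × 10⁸ Pa = 212 MPa
Final answer: tau_max = 212 MPa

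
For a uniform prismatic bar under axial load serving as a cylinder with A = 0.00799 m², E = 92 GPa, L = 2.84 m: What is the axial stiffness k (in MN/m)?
Model: a uniform prismatic bar under axial load, so k = (A·E) / L.
Convert to SI units:
  E = 92 GPa = 9.2 × 10¹⁰ Pa
Substitute:
  k = (0.00799 × (9.2 × 10¹⁰)) / 2.84
  k = 2.588 × 10⁸ N/m
Convert: k = 2.588 × 10⁸ N/m = 258.8 MN/m
Final answer: k = 258.8 MN/m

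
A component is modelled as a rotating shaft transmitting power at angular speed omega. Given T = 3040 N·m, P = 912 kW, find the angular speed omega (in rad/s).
Model: a rotating shaft transmitting power at angular speed omega, so P = T·omega.
Solve for omega: omega = P / T.
Convert to SI units:
  P = 912 kW = 912000 W
Substitute:
  omega = 912000 / 3040
  omega = 300 rad/s
Final answer: omega = 300 rad/s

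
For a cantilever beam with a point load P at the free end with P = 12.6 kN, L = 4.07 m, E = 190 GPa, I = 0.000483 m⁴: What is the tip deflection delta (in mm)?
Model: a cantilever beam with a point load P at the free end, so delta = (P·L^3) / (3·E·I).
Convert to SI units:
  P = 12.6 kN = 12600 N
  E = 190 GPa = 1.9 × 10¹¹ Pa
Substitute:
  delta = (12600 × 4.07^3) / (3 × (1.9 × 10¹¹) × 0.000483)
  delta = 0.003086 m
Convert: delta = 0.003086 m = 3.086 mm
Final answer: delta = 3.086 mm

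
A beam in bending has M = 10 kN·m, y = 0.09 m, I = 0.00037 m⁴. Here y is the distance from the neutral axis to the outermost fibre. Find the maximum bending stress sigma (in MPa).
Model: a beam in bending, so sigma = (M·y) / I.
Convert to SI units:
  M = 10 kN·m = 10000 N·m
Substitute:
  sigma = (10000 × 0.09) / 0.00037
  sigma = 2.432 × 10⁶ Pa
Convert: sigma = 2.432 × 10⁶ Pa = 2.432 MPa
Final answer: sigma = 2.432 MPa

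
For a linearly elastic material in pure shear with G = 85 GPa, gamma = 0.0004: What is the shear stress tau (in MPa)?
Model: a linearly elastic material in pure shear, so tau = G·gamma.
Convert to SI units:
  G = 85 GPa = 8.5 × 10¹⁰ Pa
Substitute:
  tau = (8.5 × 10¹⁰) × 0.0004
  tau = 3.4 × 10⁷ Pa
Convert: tau = 3.4 × 10⁷ Pa = 34 MPa
Final answer: tau = 34 MPa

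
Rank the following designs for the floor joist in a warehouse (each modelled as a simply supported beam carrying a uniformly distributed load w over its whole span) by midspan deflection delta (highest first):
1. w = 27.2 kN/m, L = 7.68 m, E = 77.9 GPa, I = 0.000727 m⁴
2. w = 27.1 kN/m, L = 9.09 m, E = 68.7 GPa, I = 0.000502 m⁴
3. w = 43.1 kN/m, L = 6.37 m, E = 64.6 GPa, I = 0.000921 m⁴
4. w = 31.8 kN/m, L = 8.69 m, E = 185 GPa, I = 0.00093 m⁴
Model: a simply supported beam carrying a uniformly distributed load w over its whole span, so delta = (5·w·L^4) / (384·E·I) (SI units).
  Case 1: delta = (5 × 27200 × 7.68^4) / (384 × (7.79 × 10¹⁰) × 0.000727) = 0.02176 m = 21.76 mm
  Case 2: delta = (5 × 27100 × 9.09^4) / (384 × (6.87 × 10¹⁰) × 0.000502) = 0.06986 m = 69.86 mm
  Case 3: delta = (5 × 43100 × 6.37^4) / (384 × (6.46 × 10¹⁰) × 0.000921) = 0.01553 m = 15.53 mm
  Case 4: delta = (5 × 31800 × 8.69^4) / (384 × (1.85 × 10¹¹) × 0.00093) = 0.01372 m = 13.72 mm
Ordering: 69.86 mm (case 2) > 21.76 mm (case 1) > 15.53 mm (case 3) > 13.72 mm (case 4)
Final answer: 2, 1, 3, 4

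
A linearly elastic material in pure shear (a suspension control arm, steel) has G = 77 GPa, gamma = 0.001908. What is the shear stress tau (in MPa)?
Model: a linearly elastic material in pure shear, so tau = G·gamma.
Convert to SI units:
  G = 77 GPa = 7.7 × 10¹⁰ Pa
Substitute:
  tau = (7.7 × 10¹⁰) × 0.001908
  tau = 1.469 × 10⁸ Pa
Convert: tau = 1.469 × 10⁸ Pa = 146.9 MPa
Final answer: tau = 146.9 MPa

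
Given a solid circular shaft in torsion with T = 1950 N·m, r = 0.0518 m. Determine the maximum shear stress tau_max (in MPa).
Model: a solid circular shaft in torsion, so tau_max = (2·T) / (π·r^3).
Substitute:
  tau_max = (2 × 1950) / (π × 0.0518^3)
  tau_max = 8.932 × 10⁶ Pa
Convert: tau_max = 8.932 × 10⁶ Pa = 8.932 MPa
Final answer: tau_max = 8.932 MPa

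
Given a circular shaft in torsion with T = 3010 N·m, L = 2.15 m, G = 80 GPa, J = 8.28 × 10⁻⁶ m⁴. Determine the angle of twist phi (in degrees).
Model: a circular shaft in torsion, so phi = (T·L) / (G·J).
Convert to SI units:
  G = 80 GPa = 8 × 10¹⁰ Pa
Substitute:
  phi = (3010 × 2.15) / ((8 × 10¹⁰) × (8.28 × 10⁻⁶))
  phi = 0.00977 rad
Convert to degrees: phi = 0.00977 × 180/π = 0.5598°
Final answer: phi = 0.5598°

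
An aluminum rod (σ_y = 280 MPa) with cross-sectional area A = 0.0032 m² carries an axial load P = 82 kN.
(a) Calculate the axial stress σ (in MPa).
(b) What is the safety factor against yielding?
(a) Axial stress σ = P/A. Convert P = 82 kN = 82000 N.
  σ = 82000 / 0.0032 = 2.562 × 10⁷ Pa = 25.62 MPa
(b) Safety factor SF = σ_y/σ = 280 / 25.62 = 10.93
Final answer: (a) σ = 25.62 MPa, (b) SF = 10.93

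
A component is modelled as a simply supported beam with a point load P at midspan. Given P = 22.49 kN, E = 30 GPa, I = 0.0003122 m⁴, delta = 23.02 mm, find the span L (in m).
Model: a simply supported beam with a point load P at midspan, so delta = (P·L^3) / (48·E·I).
Solve for L: L = ((48·delta·E·I) / P)^(1/3).
Convert to SI units:
  P = 22.49 kN = 22490 N
  E = 30 GPa = 3 × 10¹⁰ Pa
  delta = 23.02 mm = 0.02302 m
Substitute:
  L = ((48 × 0.02302 × (3 × 10¹⁰) × 0.0003122) / 22490)^(1/3)
  L = 7.72 m
Final answer: L = 7.72 m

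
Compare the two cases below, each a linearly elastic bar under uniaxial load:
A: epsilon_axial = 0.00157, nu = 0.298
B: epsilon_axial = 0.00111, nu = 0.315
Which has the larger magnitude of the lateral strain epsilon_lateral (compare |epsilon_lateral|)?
Model: a linearly elastic bar under uniaxial load, so epsilon_lateral = -nu·epsilon_axial (SI units).
  A: epsilon_lateral = -(0.298 × 0.00157) = -0.0004679
  B: epsilon_lateral = -(0.315 × 0.00111) = -0.0003497
|epsilon_lateral|: A = 0.0004679, B = 0.0003497, so A is larger in magnitude.
Final answer: A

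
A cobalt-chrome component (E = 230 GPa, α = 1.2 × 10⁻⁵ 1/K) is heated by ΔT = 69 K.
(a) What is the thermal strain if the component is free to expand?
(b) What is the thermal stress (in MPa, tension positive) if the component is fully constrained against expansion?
(a) Free thermal strain ε_th = α·ΔT = (1.2 × 10⁻⁵) × 69 = 0.000828
(b) Fully constrained, the expansion is suppressed, so σ = -E·α·ΔT. Convert E = 230 GPa = 2.3 × 10¹¹ Pa.
  σ = -(2.3 × 10¹¹) × (1.2 × 10⁻⁵) × 69 = -1.904 × 10⁸ Pa = -190.4 MPa (compressive)
Final answer: (a) ε_th = 0.000828, (b) σ = -190.4 MPa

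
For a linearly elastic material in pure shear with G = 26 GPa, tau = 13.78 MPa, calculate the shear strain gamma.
Model: a linearly elastic material in pure shear, so tau = G·gamma.
Solve for gamma: gamma = tau / G.
Convert to SI units:
  G = 26 GPa = 2.6 × 10¹⁰ Pa
  tau = 13.78 MPa = 1.378 × 10⁷ Pa
Substitute:
  gamma = (1.378 × 10⁷) / (2.6 × 10¹⁰)
  gamma = 0.00053
Final answer: gamma = 0.00053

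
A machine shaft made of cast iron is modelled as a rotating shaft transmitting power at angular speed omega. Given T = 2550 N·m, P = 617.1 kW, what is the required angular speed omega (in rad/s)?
Model: a rotating shaft transmitting power at angular speed omega, so P = T·omega.
Solve for omega: omega = P / T.
Convert to SI units:
  P = 617.1 kW = 617100 W
Substitute:
  omega = 617100 / 2550
  omega = 242 rad/s
Final answer: omega = 242 rad/s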